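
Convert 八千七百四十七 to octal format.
Convert 八千七百四十七 (Chinese numeral) → 8×1000 + 7×100 + 4×10 + 7 = 8747 (decimal)
Convert 8747 (decimal) → 8747 = 2×4096 + 1×512 + 5×8 + 3 → 0o21053 (octal)
0o21053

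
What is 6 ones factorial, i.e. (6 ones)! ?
Convert 6 ones (place-value notation) → 6 (decimal)
Compute 6! = 720
720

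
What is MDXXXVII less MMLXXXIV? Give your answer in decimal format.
Convert MDXXXVII (Roman numeral) → 1000 + 500 + 10 + 10 + 10 + 5 + 1 + 1 = 1537 (decimal)
Convert MMLXXXIV (Roman numeral) → 1000 + 1000 + 50 + 10 + 10 + 10 + 4 = 2084 (decimal)
Compute 1537 - 2084 = -547
-547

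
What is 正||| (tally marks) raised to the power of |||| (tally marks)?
Convert 正||| (tally marks) → 5 + 3 = 8 (decimal)
Convert |||| (tally marks) → 4 (decimal)
Compute 8 ^ 4 = 4096
4096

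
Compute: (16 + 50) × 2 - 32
Parentheses first: 16 + 50 = 66
Multiply: 66 × 2 = 132
Subtract: 132 - 32 = 100
100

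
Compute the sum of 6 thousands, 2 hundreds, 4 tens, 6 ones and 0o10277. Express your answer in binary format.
Convert 6 thousands, 2 hundreds, 4 tens, 6 ones (place-value notation) → 6×1000 + 2×100 + 4×10 + 6 = 6246 (decimal)
Convert 0o10277 (octal) → 1×4096 + 2×64 + 7×8 + 7 = 4287 (decimal)
Compute 6246 + 4287 = 10533
Convert 10533 (decimal) → 10533 = 8192 + 2048 + 256 + 32 + 4 + 1 → 0b10100100100101 (binary)
0b10100100100101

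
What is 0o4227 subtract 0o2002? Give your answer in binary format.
Convert 0o4227 (octal) → 4×512 + 2×64 + 2×8 + 7 = 2199 (decimal)
Convert 0o2002 (octal) → 2×512 + 2 = 1026 (decimal)
Compute 2199 - 1026 = 1173
Convert 1173 (decimal) → 1173 = 1024 + 128 + 16 + 4 + 1 → 0b10010010101 (binary)
0b10010010101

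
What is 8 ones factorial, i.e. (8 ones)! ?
Convert 8 ones (place-value notation) → 8 (decimal)
Compute 8! = 40320
40320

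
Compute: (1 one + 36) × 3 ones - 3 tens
Convert 1 one (place-value notation) → 1 (decimal)
Convert 3 ones (place-value notation) → 3 (decimal)
Convert 3 tens (place-value notation) → 3×10 = 30 (decimal)
Expression in decimal: (1 + 36) × 3 - 30
Parentheses first: 1 + 36 = 37
Multiply: 37 × 3 = 111
Subtract: 111 - 30 = 81
81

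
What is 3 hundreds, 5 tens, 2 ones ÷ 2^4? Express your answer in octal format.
Convert 3 hundreds, 5 tens, 2 ones (place-value notation) → 3×100 + 5×10 + 2 = 352 (decimal)
Convert 2^4 (power) → 16 (decimal)
Compute 352 ÷ 16 = 22
Convert 22 (decimal) → 22 = 2×8 + 6 → 0o26 (octal)
0o26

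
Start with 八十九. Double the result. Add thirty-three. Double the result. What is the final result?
Convert 八十九 (Chinese numeral) → 8×10 + 9 = 89 (decimal)
Start: 89
89 × 2 = 178
Convert thirty-three (English words) → 33 (decimal)
178 + 33 = 211
211 × 2 = 422
422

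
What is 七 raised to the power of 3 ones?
Convert 七 (Chinese numeral) → 7 (decimal)
Convert 3 ones (place-value notation) → 3 (decimal)
Compute 7 ^ 3 = 343
343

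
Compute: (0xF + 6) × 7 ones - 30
Convert 0xF (hexadecimal) → 15 (decimal)
Convert 7 ones (place-value notation) → 7 (decimal)
Expression in decimal: (15 + 6) × 7 - 30
Parentheses first: 15 + 6 = 21
Multiply: 21 × 7 = 147
Subtract: 147 - 30 = 117
117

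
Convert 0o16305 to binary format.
Convert 0o16305 (octal) → 1×4096 + 6×512 + 3×64 + 5 = 7365 (decimal)
Convert 7365 (decimal) → 7365 = 4096 + 2048 + 1024 + 128 + 64 + 4 + 1 → 0b1110011000101 (binary)
0b1110011000101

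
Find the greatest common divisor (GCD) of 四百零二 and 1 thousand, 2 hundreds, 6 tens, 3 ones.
Convert 四百零二 (Chinese numeral) → 4×100 + 2 = 402 (decimal)
Convert 1 thousand, 2 hundreds, 6 tens, 3 ones (place-value notation) → 1×1000 + 2×100 + 6×10 + 3 = 1263 (decimal)
Compute gcd(402, 1263) = 3
3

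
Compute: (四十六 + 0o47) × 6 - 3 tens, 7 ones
Convert 四十六 (Chinese numeral) → 4×10 + 6 = 46 (decimal)
Convert 0o47 (octal) → 4×8 + 7 = 39 (decimal)
Convert 3 tens, 7 ones (place-value notation) → 3×10 + 7 = 37 (decimal)
Expression in decimal: (46 + 39) × 6 - 37
Parentheses first: 46 + 39 = 85
Multiply: 85 × 6 = 510
Subtract: 510 - 37 = 473
473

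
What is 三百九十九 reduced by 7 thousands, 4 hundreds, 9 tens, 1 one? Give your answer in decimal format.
Convert 三百九十九 (Chinese numeral) → 3×100 + 9×10 + 9 = 399 (decimal)
Convert 7 thousands, 4 hundreds, 9 tens, 1 one (place-value notation) → 7×1000 + 4×100 + 9×10 + 1 = 7491 (decimal)
Compute 399 - 7491 = -7092
-7092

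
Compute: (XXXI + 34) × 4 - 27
Convert XXXI (Roman numeral) → 10 + 10 + 10 + 1 = 31 (decimal)
Expression in decimal: (31 + 34) × 4 - 27
Parentheses first: 31 + 34 = 65
Multiply: 65 × 4 = 260
Subtract: 260 - 27 = 233
233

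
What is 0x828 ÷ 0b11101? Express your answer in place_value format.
Convert 0x828 (hexadecimal) → 8×256 + 2×16 + 8 = 2088 (decimal)
Convert 0b11101 (binary) → 16 + 8 + 4 + 1 = 29 (decimal)
Compute 2088 ÷ 29 = 72
Convert 72 (decimal) → 72 = 7×10 + 2 → 7 tens, 2 ones (place-value notation)
7 tens, 2 ones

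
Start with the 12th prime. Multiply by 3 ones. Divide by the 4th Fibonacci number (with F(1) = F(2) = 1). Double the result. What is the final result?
Convert the 12th prime (prime index) → 37 (decimal)
Start: 37
Convert 3 ones (place-value notation) → 3 (decimal)
37 × 3 = 111
Convert the 4th Fibonacci number (with F(1) = F(2) = 1) (Fibonacci index) → 1, 1, 2, 3 → 3 (decimal)
111 ÷ 3 = 37
37 × 2 = 74
74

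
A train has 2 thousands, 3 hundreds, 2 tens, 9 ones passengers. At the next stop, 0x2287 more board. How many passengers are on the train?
Convert 2 thousands, 3 hundreds, 2 tens, 9 ones (place-value notation) → 2×1000 + 3×100 + 2×10 + 9 = 2329 (decimal)
Convert 0x2287 (hexadecimal) → 2×4096 + 2×256 + 8×16 + 7 = 8839 (decimal)
Compute 2329 + 8839 = 11168
11168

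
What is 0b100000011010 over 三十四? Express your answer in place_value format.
Convert 0b100000011010 (binary) → 2048 + 16 + 8 + 2 = 2074 (decimal)
Convert 三十四 (Chinese numeral) → 3×10 + 4 = 34 (decimal)
Compute 2074 ÷ 34 = 61
Convert 61 (decimal) → 61 = 6×10 + 1 → 6 tens, 1 one (place-value notation)
6 tens, 1 one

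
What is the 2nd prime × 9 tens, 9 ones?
Convert the 2nd prime (prime index) → 3 (decimal)
Convert 9 tens, 9 ones (place-value notation) → 9×10 + 9 = 99 (decimal)
Compute 3 × 99 = 297
297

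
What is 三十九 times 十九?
Convert 三十九 (Chinese numeral) → 3×10 + 9 = 39 (decimal)
Convert 十九 (Chinese numeral) → 1×10 + 9 = 19 (decimal)
Compute 39 × 19 = 741
741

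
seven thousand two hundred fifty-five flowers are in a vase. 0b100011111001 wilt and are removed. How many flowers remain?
Convert seven thousand two hundred fifty-five (English words) → 7×1000 + 2×100 + 55 = 7255 (decimal)
Convert 0b100011111001 (binary) → 2048 + 128 + 64 + 32 + 16 + 8 + 1 = 2297 (decimal)
Compute 7255 - 2297 = 4958
4958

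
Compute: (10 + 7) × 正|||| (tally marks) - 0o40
Convert 正|||| (tally marks) → 5 + 4 = 9 (decimal)
Convert 0o40 (octal) → 4×8 = 32 (decimal)
Expression in decimal: (10 + 7) × 9 - 32
Parentheses first: 10 + 7 = 17
Multiply: 17 × 9 = 153
Subtract: 153 - 32 = 121
121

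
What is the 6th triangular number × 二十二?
Convert the 6th triangular number (triangular index) → 6×7/2 = 21 (decimal)
Convert 二十二 (Chinese numeral) → 2×10 + 2 = 22 (decimal)
Compute 21 × 22 = 462
462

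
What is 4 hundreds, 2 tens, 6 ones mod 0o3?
Convert 4 hundreds, 2 tens, 6 ones (place-value notation) → 4×100 + 2×10 + 6 = 426 (decimal)
Convert 0o3 (octal) → 3 (decimal)
Compute 426 mod 3 = 0
0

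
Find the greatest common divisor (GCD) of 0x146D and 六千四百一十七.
Convert 0x146D (hexadecimal) → 1×4096 + 4×256 + 6×16 + 13 = 5229 (decimal)
Convert 六千四百一十七 (Chinese numeral) → 6×1000 + 4×100 + 1×10 + 7 = 6417 (decimal)
Compute gcd(5229, 6417) = 9
9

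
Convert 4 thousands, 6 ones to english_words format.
Convert 4 thousands, 6 ones (place-value notation) → 4×1000 + 6 = 4006 (decimal)
Convert 4006 (decimal) → 4006 = 4×1000 + 6 → four thousand six (English words)
four thousand six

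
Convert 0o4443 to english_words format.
Convert 0o4443 (octal) → 4×512 + 4×64 + 4×8 + 3 = 2339 (decimal)
Convert 2339 (decimal) → 2339 = 2×1000 + 3×100 + 39 → two thousand three hundred thirty-nine (English words)
two thousand three hundred thirty-nine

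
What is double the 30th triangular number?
The 30th triangular number = 30×31/2 = 465
Compute 465 × 2 = 930
930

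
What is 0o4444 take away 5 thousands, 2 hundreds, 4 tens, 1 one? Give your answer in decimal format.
Convert 0o4444 (octal) → 4×512 + 4×64 + 4×8 + 4 = 2340 (decimal)
Convert 5 thousands, 2 hundreds, 4 tens, 1 one (place-value notation) → 5×1000 + 2×100 + 4×10 + 1 = 5241 (decimal)
Compute 2340 - 5241 = -2901
-2901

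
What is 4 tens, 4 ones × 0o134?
Convert 4 tens, 4 ones (place-value notation) → 4×10 + 4 = 44 (decimal)
Convert 0o134 (octal) → 1×64 + 3×8 + 4 = 92 (decimal)
Compute 44 × 92 = 4048
4048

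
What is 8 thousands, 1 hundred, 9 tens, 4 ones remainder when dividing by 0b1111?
Convert 8 thousands, 1 hundred, 9 tens, 4 ones (place-value notation) → 8×1000 + 1×100 + 9×10 + 4 = 8194 (decimal)
Convert 0b1111 (binary) → 8 + 4 + 2 + 1 = 15 (decimal)
Compute 8194 mod 15 = 4
4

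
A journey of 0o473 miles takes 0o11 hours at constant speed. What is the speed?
Convert 0o473 (octal) → 4×64 + 7×8 + 3 = 315 (decimal)
Convert 0o11 (octal) → 1×8 + 1 = 9 (decimal)
Compute 315 ÷ 9 = 35
35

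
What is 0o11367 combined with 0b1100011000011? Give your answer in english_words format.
Convert 0o11367 (octal) → 1×4096 + 1×512 + 3×64 + 6×8 + 7 = 4855 (decimal)
Convert 0b1100011000011 (binary) → 4096 + 2048 + 128 + 64 + 2 + 1 = 6339 (decimal)
Compute 4855 + 6339 = 11194
Convert 11194 (decimal) → 11194 = 11×1000 + 1×100 + 94 → eleven thousand one hundred ninety-four (English words)
eleven thousand one hundred ninety-four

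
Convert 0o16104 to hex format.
Convert 0o16104 (octal) → 1×4096 + 6×512 + 1×64 + 4 = 7236 (decimal)
Convert 7236 (decimal) → 7236 = 1×4096 + 12×256 + 4×16 + 4 → 0x1C44 (hexadecimal)
0x1C44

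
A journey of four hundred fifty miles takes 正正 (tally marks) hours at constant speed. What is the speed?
Convert four hundred fifty (English words) → 4×100 + 50 = 450 (decimal)
Convert 正正 (tally marks) → 5 + 5 = 10 (decimal)
Compute 450 ÷ 10 = 45
45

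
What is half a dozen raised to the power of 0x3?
Convert half a dozen (colloquial) → 6 (decimal)
Convert 0x3 (hexadecimal) → 3 (decimal)
Compute 6 ^ 3 = 216
216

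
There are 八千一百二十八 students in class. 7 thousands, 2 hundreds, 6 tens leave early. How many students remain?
Convert 八千一百二十八 (Chinese numeral) → 8×1000 + 1×100 + 2×10 + 8 = 8128 (decimal)
Convert 7 thousands, 2 hundreds, 6 tens (place-value notation) → 7×1000 + 2×100 + 6×10 = 7260 (decimal)
Compute 8128 - 7260 = 868
868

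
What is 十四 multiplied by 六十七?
Convert 十四 (Chinese numeral) → 1×10 + 4 = 14 (decimal)
Convert 六十七 (Chinese numeral) → 6×10 + 7 = 67 (decimal)
Compute 14 × 67 = 938
938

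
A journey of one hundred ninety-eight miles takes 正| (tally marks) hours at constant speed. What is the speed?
Convert one hundred ninety-eight (English words) → 1×100 + 98 = 198 (decimal)
Convert 正| (tally marks) → 5 + 1 = 6 (decimal)
Compute 198 ÷ 6 = 33
33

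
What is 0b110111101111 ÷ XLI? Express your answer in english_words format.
Convert 0b110111101111 (binary) → 2048 + 1024 + 256 + 128 + 64 + 32 + 8 + 4 + 2 + 1 = 3567 (decimal)
Convert XLI (Roman numeral) → 40 + 1 = 41 (decimal)
Compute 3567 ÷ 41 = 87
Convert 87 (decimal) → eighty-seven (English words)
eighty-seven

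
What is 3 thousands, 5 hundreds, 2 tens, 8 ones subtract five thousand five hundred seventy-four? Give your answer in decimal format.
Convert 3 thousands, 5 hundreds, 2 tens, 8 ones (place-value notation) → 3×1000 + 5×100 + 2×10 + 8 = 3528 (decimal)
Convert five thousand five hundred seventy-four (English words) → 5×1000 + 5×100 + 74 = 5574 (decimal)
Compute 3528 - 5574 = -2046
-2046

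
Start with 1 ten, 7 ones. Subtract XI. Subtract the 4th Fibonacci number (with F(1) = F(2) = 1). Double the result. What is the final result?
Convert 1 ten, 7 ones (place-value notation) → 1×10 + 7 = 17 (decimal)
Start: 17
Convert XI (Roman numeral) → 10 + 1 = 11 (decimal)
17 - 11 = 6
Convert the 4th Fibonacci number (with F(1) = F(2) = 1) (Fibonacci index) → 1, 1, 2, 3 → 3 (decimal)
6 - 3 = 3
3 × 2 = 6
6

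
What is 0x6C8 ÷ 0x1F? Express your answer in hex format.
Convert 0x6C8 (hexadecimal) → 6×256 + 12×16 + 8 = 1736 (decimal)
Convert 0x1F (hexadecimal) → 1×16 + 15 = 31 (decimal)
Compute 1736 ÷ 31 = 56
Convert 56 (decimal) → 56 = 3×16 + 8 → 0x38 (hexadecimal)
0x38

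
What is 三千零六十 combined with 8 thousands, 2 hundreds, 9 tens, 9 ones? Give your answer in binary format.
Convert 三千零六十 (Chinese numeral) → 3×1000 + 6×10 = 3060 (decimal)
Convert 8 thousands, 2 hundreds, 9 tens, 9 ones (place-value notation) → 8×1000 + 2×100 + 9×10 + 9 = 8299 (decimal)
Compute 3060 + 8299 = 11359
Convert 11359 (decimal) → 11359 = 8192 + 2048 + 1024 + 64 + 16 + 8 + 4 + 2 + 1 → 0b10110001011111 (binary)
0b10110001011111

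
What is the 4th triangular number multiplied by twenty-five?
Convert the 4th triangular number (triangular index) → 4×5/2 = 10 (decimal)
Convert twenty-five (English words) → 25 (decimal)
Compute 10 × 25 = 250
250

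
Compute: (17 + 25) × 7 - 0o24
Convert 0o24 (octal) → 2×8 + 4 = 20 (decimal)
Expression in decimal: (17 + 25) × 7 - 20
Parentheses first: 17 + 25 = 42
Multiply: 42 × 7 = 294
Subtract: 294 - 20 = 274
274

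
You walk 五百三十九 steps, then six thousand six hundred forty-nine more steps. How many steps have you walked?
Convert 五百三十九 (Chinese numeral) → 5×100 + 3×10 + 9 = 539 (decimal)
Convert six thousand six hundred forty-nine (English words) → 6×1000 + 6×100 + 49 = 6649 (decimal)
Compute 539 + 6649 = 7188
7188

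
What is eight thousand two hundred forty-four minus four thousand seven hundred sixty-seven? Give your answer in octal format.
Convert eight thousand two hundred forty-four (English words) → 8×1000 + 2×100 + 44 = 8244 (decimal)
Convert four thousand seven hundred sixty-seven (English words) → 4×1000 + 7×100 + 67 = 4767 (decimal)
Compute 8244 - 4767 = 3477
Convert 3477 (decimal) → 3477 = 6×512 + 6×64 + 2×8 + 5 → 0o6625 (octal)
0o6625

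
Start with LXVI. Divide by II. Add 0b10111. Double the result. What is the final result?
Convert LXVI (Roman numeral) → 50 + 10 + 5 + 1 = 66 (decimal)
Start: 66
Convert II (Roman numeral) → 1 + 1 = 2 (decimal)
66 ÷ 2 = 33
Convert 0b10111 (binary) → 16 + 4 + 2 + 1 = 23 (decimal)
33 + 23 = 56
56 × 2 = 112
112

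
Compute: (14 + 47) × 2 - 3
Parentheses first: 14 + 47 = 61
Multiply: 61 × 2 = 122
Subtract: 122 - 3 = 119
119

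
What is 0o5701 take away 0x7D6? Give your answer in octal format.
Convert 0o5701 (octal) → 5×512 + 7×64 + 1 = 3009 (decimal)
Convert 0x7D6 (hexadecimal) → 7×256 + 13×16 + 6 = 2006 (decimal)
Compute 3009 - 2006 = 1003
Convert 1003 (decimal) → 1003 = 1×512 + 7×64 + 5×8 + 3 → 0o1753 (octal)
0o1753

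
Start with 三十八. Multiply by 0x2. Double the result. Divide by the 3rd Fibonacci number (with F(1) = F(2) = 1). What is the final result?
Convert 三十八 (Chinese numeral) → 3×10 + 8 = 38 (decimal)
Start: 38
Convert 0x2 (hexadecimal) → 2 (decimal)
38 × 2 = 76
76 × 2 = 152
Convert the 3rd Fibonacci number (with F(1) = F(2) = 1) (Fibonacci index) → 1, 1, 2 → 2 (decimal)
152 ÷ 2 = 76
76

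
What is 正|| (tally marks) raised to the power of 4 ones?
Convert 正|| (tally marks) → 5 + 2 = 7 (decimal)
Convert 4 ones (place-value notation) → 4 (decimal)
Compute 7 ^ 4 = 2401
2401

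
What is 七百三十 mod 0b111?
Convert 七百三十 (Chinese numeral) → 7×100 + 3×10 = 730 (decimal)
Convert 0b111 (binary) → 4 + 2 + 1 = 7 (decimal)
Compute 730 mod 7 = 2
2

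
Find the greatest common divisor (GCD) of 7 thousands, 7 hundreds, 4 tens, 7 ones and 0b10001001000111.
Convert 7 thousands, 7 hundreds, 4 tens, 7 ones (place-value notation) → 7×1000 + 7×100 + 4×10 + 7 = 7747 (decimal)
Convert 0b10001001000111 (binary) → 8192 + 512 + 64 + 4 + 2 + 1 = 8775 (decimal)
Compute gcd(7747, 8775) = 1
1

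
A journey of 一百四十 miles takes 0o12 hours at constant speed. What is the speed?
Convert 一百四十 (Chinese numeral) → 1×100 + 4×10 = 140 (decimal)
Convert 0o12 (octal) → 1×8 + 2 = 10 (decimal)
Compute 140 ÷ 10 = 14
14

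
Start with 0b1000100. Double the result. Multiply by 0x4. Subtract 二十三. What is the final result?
Convert 0b1000100 (binary) → 64 + 4 = 68 (decimal)
Start: 68
68 × 2 = 136
Convert 0x4 (hexadecimal) → 4 (decimal)
136 × 4 = 544
Convert 二十三 (Chinese numeral) → 2×10 + 3 = 23 (decimal)
544 - 23 = 521
521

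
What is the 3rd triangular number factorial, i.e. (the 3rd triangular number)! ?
Convert the 3rd triangular number (triangular index) → 3×4/2 = 6 (decimal)
Compute 6! = 720
720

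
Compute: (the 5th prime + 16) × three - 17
Convert the 5th prime (prime index) → 11 (decimal)
Convert three (English words) → 3 (decimal)
Expression in decimal: (11 + 16) × 3 - 17
Parentheses first: 11 + 16 = 27
Multiply: 27 × 3 = 81
Subtract: 81 - 17 = 64
64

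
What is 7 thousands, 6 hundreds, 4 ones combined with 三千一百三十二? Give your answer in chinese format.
Convert 7 thousands, 6 hundreds, 4 ones (place-value notation) → 7×1000 + 6×100 + 4 = 7604 (decimal)
Convert 三千一百三十二 (Chinese numeral) → 3×1000 + 1×100 + 3×10 + 2 = 3132 (decimal)
Compute 7604 + 3132 = 10736
Convert 10736 (decimal) → 10736 = 1×10000 + 7×100 + 3×10 + 6 → 一万零七百三十六 (Chinese numeral)
一万零七百三十六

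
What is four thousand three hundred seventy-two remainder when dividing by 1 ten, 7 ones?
Convert four thousand three hundred seventy-two (English words) → 4×1000 + 3×100 + 72 = 4372 (decimal)
Convert 1 ten, 7 ones (place-value notation) → 1×10 + 7 = 17 (decimal)
Compute 4372 mod 17 = 3
3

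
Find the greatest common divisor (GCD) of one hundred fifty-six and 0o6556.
Convert one hundred fifty-six (English words) → 1×100 + 56 = 156 (decimal)
Convert 0o6556 (octal) → 6×512 + 5×64 + 5×8 + 6 = 3438 (decimal)
Compute gcd(156, 3438) = 6
6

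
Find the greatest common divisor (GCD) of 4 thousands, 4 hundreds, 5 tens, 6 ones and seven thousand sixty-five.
Convert 4 thousands, 4 hundreds, 5 tens, 6 ones (place-value notation) → 4×1000 + 4×100 + 5×10 + 6 = 4456 (decimal)
Convert seven thousand sixty-five (English words) → 7×1000 + 65 = 7065 (decimal)
Compute gcd(4456, 7065) = 1
1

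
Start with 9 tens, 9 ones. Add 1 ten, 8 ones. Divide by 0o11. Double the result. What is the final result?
Convert 9 tens, 9 ones (place-value notation) → 9×10 + 9 = 99 (decimal)
Start: 99
Convert 1 ten, 8 ones (place-value notation) → 1×10 + 8 = 18 (decimal)
99 + 18 = 117
Convert 0o11 (octal) → 1×8 + 1 = 9 (decimal)
117 ÷ 9 = 13
13 × 2 = 26
26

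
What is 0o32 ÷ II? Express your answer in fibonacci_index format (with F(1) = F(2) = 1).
Convert 0o32 (octal) → 3×8 + 2 = 26 (decimal)
Convert II (Roman numeral) → 1 + 1 = 2 (decimal)
Compute 26 ÷ 2 = 13
Convert 13 (decimal) → 1, 1, 2, 3, 5, 8, 13 → the 7th Fibonacci number (Fibonacci index)
the 7th Fibonacci number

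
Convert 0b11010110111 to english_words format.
Convert 0b11010110111 (binary) → 1024 + 512 + 128 + 32 + 16 + 4 + 2 + 1 = 1719 (decimal)
Convert 1719 (decimal) → 1719 = 1×1000 + 7×100 + 19 → one thousand seven hundred nineteen (English words)
one thousand seven hundred nineteen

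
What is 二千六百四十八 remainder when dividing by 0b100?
Convert 二千六百四十八 (Chinese numeral) → 2×1000 + 6×100 + 4×10 + 8 = 2648 (decimal)
Convert 0b100 (binary) → 4 (decimal)
Compute 2648 mod 4 = 0
0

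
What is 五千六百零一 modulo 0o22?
Convert 五千六百零一 (Chinese numeral) → 5×1000 + 6×100 + 1 = 5601 (decimal)
Convert 0o22 (octal) → 2×8 + 2 = 18 (decimal)
Compute 5601 mod 18 = 3
3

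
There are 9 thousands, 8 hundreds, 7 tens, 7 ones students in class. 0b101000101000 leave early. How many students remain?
Convert 9 thousands, 8 hundreds, 7 tens, 7 ones (place-value notation) → 9×1000 + 8×100 + 7×10 + 7 = 9877 (decimal)
Convert 0b101000101000 (binary) → 2048 + 512 + 32 + 8 = 2600 (decimal)
Compute 9877 - 2600 = 7277
7277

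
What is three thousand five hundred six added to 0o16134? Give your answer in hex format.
Convert three thousand five hundred six (English words) → 3×1000 + 5×100 + 6 = 3506 (decimal)
Convert 0o16134 (octal) → 1×4096 + 6×512 + 1×64 + 3×8 + 4 = 7260 (decimal)
Compute 3506 + 7260 = 10766
Convert 10766 (decimal) → 10766 = 2×4096 + 10×256 + 14 → 0x2A0E (hexadecimal)
0x2A0E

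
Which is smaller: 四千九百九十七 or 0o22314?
Convert 四千九百九十七 (Chinese numeral) → 4×1000 + 9×100 + 9×10 + 7 = 4997 (decimal)
Convert 0o22314 (octal) → 2×4096 + 2×512 + 3×64 + 1×8 + 4 = 9420 (decimal)
Compare 4997 vs 9420: smaller = 4997
4997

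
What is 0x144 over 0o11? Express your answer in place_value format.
Convert 0x144 (hexadecimal) → 1×256 + 4×16 + 4 = 324 (decimal)
Convert 0o11 (octal) → 1×8 + 1 = 9 (decimal)
Compute 324 ÷ 9 = 36
Convert 36 (decimal) → 36 = 3×10 + 6 → 3 tens, 6 ones (place-value notation)
3 tens, 6 ones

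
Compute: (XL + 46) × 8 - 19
Convert XL (Roman numeral) → 40 (decimal)
Expression in decimal: (40 + 46) × 8 - 19
Parentheses first: 40 + 46 = 86
Multiply: 86 × 8 = 688
Subtract: 688 - 19 = 669
669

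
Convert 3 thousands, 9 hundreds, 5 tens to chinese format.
Convert 3 thousands, 9 hundreds, 5 tens (place-value notation) → 3×1000 + 9×100 + 5×10 = 3950 (decimal)
Convert 3950 (decimal) → 3950 = 3×1000 + 9×100 + 5×10 → 三千九百五十 (Chinese numeral)
三千九百五十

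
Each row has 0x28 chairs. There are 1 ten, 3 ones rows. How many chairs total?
Convert 0x28 (hexadecimal) → 2×16 + 8 = 40 (decimal)
Convert 1 ten, 3 ones (place-value notation) → 1×10 + 3 = 13 (decimal)
Compute 40 × 13 = 520
520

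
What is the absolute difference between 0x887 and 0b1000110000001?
Convert 0x887 (hexadecimal) → 8×256 + 8×16 + 7 = 2183 (decimal)
Convert 0b1000110000001 (binary) → 4096 + 256 + 128 + 1 = 4481 (decimal)
Compute |2183 - 4481| = 2298
2298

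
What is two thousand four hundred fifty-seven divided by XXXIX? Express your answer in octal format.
Convert two thousand four hundred fifty-seven (English words) → 2×1000 + 4×100 + 57 = 2457 (decimal)
Convert XXXIX (Roman numeral) → 10 + 10 + 10 + 9 = 39 (decimal)
Compute 2457 ÷ 39 = 63
Convert 63 (decimal) → 63 = 7×8 + 7 → 0o77 (octal)
0o77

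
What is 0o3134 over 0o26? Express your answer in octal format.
Convert 0o3134 (octal) → 3×512 + 1×64 + 3×8 + 4 = 1628 (decimal)
Convert 0o26 (octal) → 2×8 + 6 = 22 (decimal)
Compute 1628 ÷ 22 = 74
Convert 74 (decimal) → 74 = 1×64 + 1×8 + 2 → 0o112 (octal)
0o112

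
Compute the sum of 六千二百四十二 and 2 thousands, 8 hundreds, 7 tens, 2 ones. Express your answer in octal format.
Convert 六千二百四十二 (Chinese numeral) → 6×1000 + 2×100 + 4×10 + 2 = 6242 (decimal)
Convert 2 thousands, 8 hundreds, 7 tens, 2 ones (place-value notation) → 2×1000 + 8×100 + 7×10 + 2 = 2872 (decimal)
Compute 6242 + 2872 = 9114
Convert 9114 (decimal) → 9114 = 2×4096 + 1×512 + 6×64 + 3×8 + 2 → 0o21632 (octal)
0o21632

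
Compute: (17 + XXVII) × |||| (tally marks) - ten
Convert XXVII (Roman numeral) → 10 + 10 + 5 + 1 + 1 = 27 (decimal)
Convert |||| (tally marks) → 4 (decimal)
Convert ten (English words) → 10 (decimal)
Expression in decimal: (17 + 27) × 4 - 10
Parentheses first: 17 + 27 = 44
Multiply: 44 × 4 = 176
Subtract: 176 - 10 = 166
166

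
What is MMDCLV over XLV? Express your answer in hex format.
Convert MMDCLV (Roman numeral) → 1000 + 1000 + 500 + 100 + 50 + 5 = 2655 (decimal)
Convert XLV (Roman numeral) → 40 + 5 = 45 (decimal)
Compute 2655 ÷ 45 = 59
Convert 59 (decimal) → 59 = 3×16 + 11 → 0x3B (hexadecimal)
0x3B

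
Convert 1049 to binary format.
Convert 1049 (decimal) → 1049 = 1024 + 16 + 8 + 1 → 0b10000011001 (binary)
0b10000011001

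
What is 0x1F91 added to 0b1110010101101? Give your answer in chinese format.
Convert 0x1F91 (hexadecimal) → 1×4096 + 15×256 + 9×16 + 1 = 8081 (decimal)
Convert 0b1110010101101 (binary) → 4096 + 2048 + 1024 + 128 + 32 + 8 + 4 + 1 = 7341 (decimal)
Compute 8081 + 7341 = 15422
Convert 15422 (decimal) → 15422 = 1×10000 + 5×1000 + 4×100 + 2×10 + 2 → 一万五千四百二十二 (Chinese numeral)
一万五千四百二十二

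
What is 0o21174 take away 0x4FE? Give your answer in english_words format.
Convert 0o21174 (octal) → 2×4096 + 1×512 + 1×64 + 7×8 + 4 = 8828 (decimal)
Convert 0x4FE (hexadecimal) → 4×256 + 15×16 + 14 = 1278 (decimal)
Compute 8828 - 1278 = 7550
Convert 7550 (decimal) → 7550 = 7×1000 + 5×100 + 50 → seven thousand five hundred fifty (English words)
seven thousand five hundred fifty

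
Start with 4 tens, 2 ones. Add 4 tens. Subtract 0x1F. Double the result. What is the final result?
Convert 4 tens, 2 ones (place-value notation) → 4×10 + 2 = 42 (decimal)
Start: 42
Convert 4 tens (place-value notation) → 4×10 = 40 (decimal)
42 + 40 = 82
Convert 0x1F (hexadecimal) → 1×16 + 15 = 31 (decimal)
82 - 31 = 51
51 × 2 = 102
102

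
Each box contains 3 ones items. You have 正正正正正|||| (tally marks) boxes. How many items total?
Convert 3 ones (place-value notation) → 3 (decimal)
Convert 正正正正正|||| (tally marks) → 5 + 5 + 5 + 5 + 5 + 4 = 29 (decimal)
Compute 3 × 29 = 87
87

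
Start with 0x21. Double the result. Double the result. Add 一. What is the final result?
Convert 0x21 (hexadecimal) → 2×16 + 1 = 33 (decimal)
Start: 33
33 × 2 = 66
66 × 2 = 132
Convert 一 (Chinese numeral) → 1 (decimal)
132 + 1 = 133
133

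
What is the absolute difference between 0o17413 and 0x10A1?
Convert 0o17413 (octal) → 1×4096 + 7×512 + 4×64 + 1×8 + 3 = 7947 (decimal)
Convert 0x10A1 (hexadecimal) → 1×4096 + 10×16 + 1 = 4257 (decimal)
Compute |7947 - 4257| = 3690
3690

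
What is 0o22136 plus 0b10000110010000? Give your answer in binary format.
Convert 0o22136 (octal) → 2×4096 + 2×512 + 1×64 + 3×8 + 6 = 9310 (decimal)
Convert 0b10000110010000 (binary) → 8192 + 256 + 128 + 16 = 8592 (decimal)
Compute 9310 + 8592 = 17902
Convert 17902 (decimal) → 17902 = 16384 + 1024 + 256 + 128 + 64 + 32 + 8 + 4 + 2 → 0b100010111101110 (binary)
0b100010111101110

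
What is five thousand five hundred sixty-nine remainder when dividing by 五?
Convert five thousand five hundred sixty-nine (English words) → 5×1000 + 5×100 + 69 = 5569 (decimal)
Convert 五 (Chinese numeral) → 5 (decimal)
Compute 5569 mod 5 = 4
4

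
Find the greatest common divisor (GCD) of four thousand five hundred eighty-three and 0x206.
Convert four thousand five hundred eighty-three (English words) → 4×1000 + 5×100 + 83 = 4583 (decimal)
Convert 0x206 (hexadecimal) → 2×256 + 6 = 518 (decimal)
Compute gcd(4583, 518) = 1
1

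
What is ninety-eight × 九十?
Convert ninety-eight (English words) → 98 (decimal)
Convert 九十 (Chinese numeral) → 9×10 = 90 (decimal)
Compute 98 × 90 = 8820
8820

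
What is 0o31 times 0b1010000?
Convert 0o31 (octal) → 3×8 + 1 = 25 (decimal)
Convert 0b1010000 (binary) → 64 + 16 = 80 (decimal)
Compute 25 × 80 = 2000
2000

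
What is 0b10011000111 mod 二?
Convert 0b10011000111 (binary) → 1024 + 128 + 64 + 4 + 2 + 1 = 1223 (decimal)
Convert 二 (Chinese numeral) → 2 (decimal)
Compute 1223 mod 2 = 1
1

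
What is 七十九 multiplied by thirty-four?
Convert 七十九 (Chinese numeral) → 7×10 + 9 = 79 (decimal)
Convert thirty-four (English words) → 34 (decimal)
Compute 79 × 34 = 2686
2686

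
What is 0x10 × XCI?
Convert 0x10 (hexadecimal) → 1×16 = 16 (decimal)
Convert XCI (Roman numeral) → 90 + 1 = 91 (decimal)
Compute 16 × 91 = 1456
1456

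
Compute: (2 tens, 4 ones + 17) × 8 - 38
Convert 2 tens, 4 ones (place-value notation) → 2×10 + 4 = 24 (decimal)
Expression in decimal: (24 + 17) × 8 - 38
Parentheses first: 24 + 17 = 41
Multiply: 41 × 8 = 328
Subtract: 328 - 38 = 290
290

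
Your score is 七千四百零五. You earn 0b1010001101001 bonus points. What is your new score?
Convert 七千四百零五 (Chinese numeral) → 7×1000 + 4×100 + 5 = 7405 (decimal)
Convert 0b1010001101001 (binary) → 4096 + 1024 + 64 + 32 + 8 + 1 = 5225 (decimal)
Compute 7405 + 5225 = 12630
12630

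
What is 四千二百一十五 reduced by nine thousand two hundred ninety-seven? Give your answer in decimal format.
Convert 四千二百一十五 (Chinese numeral) → 4×1000 + 2×100 + 1×10 + 5 = 4215 (decimal)
Convert nine thousand two hundred ninety-seven (English words) → 9×1000 + 2×100 + 97 = 9297 (decimal)
Compute 4215 - 9297 = -5082
-5082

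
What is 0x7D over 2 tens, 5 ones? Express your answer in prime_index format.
Convert 0x7D (hexadecimal) → 7×16 + 13 = 125 (decimal)
Convert 2 tens, 5 ones (place-value notation) → 2×10 + 5 = 25 (decimal)
Compute 125 ÷ 25 = 5
Convert 5 (decimal) → the 3rd prime (prime index)
the 3rd prime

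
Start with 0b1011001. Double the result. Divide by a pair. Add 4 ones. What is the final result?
Convert 0b1011001 (binary) → 64 + 16 + 8 + 1 = 89 (decimal)
Start: 89
89 × 2 = 178
Convert a pair (colloquial) → 2 (decimal)
178 ÷ 2 = 89
Convert 4 ones (place-value notation) → 4 (decimal)
89 + 4 = 93
93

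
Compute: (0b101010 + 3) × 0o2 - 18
Convert 0b101010 (binary) → 32 + 8 + 2 = 42 (decimal)
Convert 0o2 (octal) → 2 (decimal)
Expression in decimal: (42 + 3) × 2 - 18
Parentheses first: 42 + 3 = 45
Multiply: 45 × 2 = 90
Subtract: 90 - 18 = 72
72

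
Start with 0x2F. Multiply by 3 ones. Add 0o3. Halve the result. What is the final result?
Convert 0x2F (hexadecimal) → 2×16 + 15 = 47 (decimal)
Start: 47
Convert 3 ones (place-value notation) → 3 (decimal)
47 × 3 = 141
Convert 0o3 (octal) → 3 (decimal)
141 + 3 = 144
144 ÷ 2 = 72
72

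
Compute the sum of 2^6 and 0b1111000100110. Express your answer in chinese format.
Convert 2^6 (power) → 64 (decimal)
Convert 0b1111000100110 (binary) → 4096 + 2048 + 1024 + 512 + 32 + 4 + 2 = 7718 (decimal)
Compute 64 + 7718 = 7782
Convert 7782 (decimal) → 7782 = 7×1000 + 7×100 + 8×10 + 2 → 七千七百八十二 (Chinese numeral)
七千七百八十二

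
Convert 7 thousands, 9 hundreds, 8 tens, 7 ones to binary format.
Convert 7 thousands, 9 hundreds, 8 tens, 7 ones (place-value notation) → 7×1000 + 9×100 + 8×10 + 7 = 7987 (decimal)
Convert 7987 (decimal) → 7987 = 4096 + 2048 + 1024 + 512 + 256 + 32 + 16 + 2 + 1 → 0b1111100110011 (binary)
0b1111100110011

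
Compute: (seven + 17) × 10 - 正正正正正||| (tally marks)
Convert seven (English words) → 7 (decimal)
Convert 正正正正正||| (tally marks) → 5 + 5 + 5 + 5 + 5 + 3 = 28 (decimal)
Expression in decimal: (7 + 17) × 10 - 28
Parentheses first: 7 + 17 = 24
Multiply: 24 × 10 = 240
Subtract: 240 - 28 = 212
212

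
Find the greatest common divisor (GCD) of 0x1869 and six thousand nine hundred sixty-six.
Convert 0x1869 (hexadecimal) → 1×4096 + 8×256 + 6×16 + 9 = 6249 (decimal)
Convert six thousand nine hundred sixty-six (English words) → 6×1000 + 9×100 + 66 = 6966 (decimal)
Compute gcd(6249, 6966) = 3
3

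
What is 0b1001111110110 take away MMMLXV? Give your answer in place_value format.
Convert 0b1001111110110 (binary) → 4096 + 512 + 256 + 128 + 64 + 32 + 16 + 4 + 2 = 5110 (decimal)
Convert MMMLXV (Roman numeral) → 1000 + 1000 + 1000 + 50 + 10 + 5 = 3065 (decimal)
Compute 5110 - 3065 = 2045
Convert 2045 (decimal) → 2045 = 2×1000 + 4×10 + 5 → 2 thousands, 4 tens, 5 ones (place-value notation)
2 thousands, 4 tens, 5 ones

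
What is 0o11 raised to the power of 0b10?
Convert 0o11 (octal) → 1×8 + 1 = 9 (decimal)
Convert 0b10 (binary) → 2 (decimal)
Compute 9 ^ 2 = 81
81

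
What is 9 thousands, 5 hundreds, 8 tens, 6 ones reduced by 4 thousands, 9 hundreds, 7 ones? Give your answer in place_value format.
Convert 9 thousands, 5 hundreds, 8 tens, 6 ones (place-value notation) → 9×1000 + 5×100 + 8×10 + 6 = 9586 (decimal)
Convert 4 thousands, 9 hundreds, 7 ones (place-value notation) → 4×1000 + 9×100 + 7 = 4907 (decimal)
Compute 9586 - 4907 = 4679
Convert 4679 (decimal) → 4679 = 4×1000 + 6×100 + 7×10 + 9 → 4 thousands, 6 hundreds, 7 tens, 9 ones (place-value notation)
4 thousands, 6 hundreds, 7 tens, 9 ones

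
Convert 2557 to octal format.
Convert 2557 (decimal) → 2557 = 4×512 + 7×64 + 7×8 + 5 → 0o4775 (octal)
0o4775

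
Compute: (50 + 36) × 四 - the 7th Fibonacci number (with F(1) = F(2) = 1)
Convert 四 (Chinese numeral) → 4 (decimal)
Convert the 7th Fibonacci number (with F(1) = F(2) = 1) (Fibonacci index) → 1, 1, 2, 3, 5, 8, 13 → 13 (decimal)
Expression in decimal: (50 + 36) × 4 - 13
Parentheses first: 50 + 36 = 86
Multiply: 86 × 4 = 344
Subtract: 344 - 13 = 331
331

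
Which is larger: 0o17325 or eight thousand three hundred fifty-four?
Convert 0o17325 (octal) → 1×4096 + 7×512 + 3×64 + 2×8 + 5 = 7893 (decimal)
Convert eight thousand three hundred fifty-four (English words) → 8×1000 + 3×100 + 54 = 8354 (decimal)
Compare 7893 vs 8354: larger = 8354
8354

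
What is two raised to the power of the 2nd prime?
Convert two (English words) → 2 (decimal)
Convert the 2nd prime (prime index) → 3 (decimal)
Compute 2 ^ 3 = 8
8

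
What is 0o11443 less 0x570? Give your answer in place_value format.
Convert 0o11443 (octal) → 1×4096 + 1×512 + 4×64 + 4×8 + 3 = 4899 (decimal)
Convert 0x570 (hexadecimal) → 5×256 + 7×16 = 1392 (decimal)
Compute 4899 - 1392 = 3507
Convert 3507 (decimal) → 3507 = 3×1000 + 5×100 + 7 → 3 thousands, 5 hundreds, 7 ones (place-value notation)
3 thousands, 5 hundreds, 7 ones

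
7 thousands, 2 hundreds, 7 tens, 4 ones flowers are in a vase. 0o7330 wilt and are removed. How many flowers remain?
Convert 7 thousands, 2 hundreds, 7 tens, 4 ones (place-value notation) → 7×1000 + 2×100 + 7×10 + 4 = 7274 (decimal)
Convert 0o7330 (octal) → 7×512 + 3×64 + 3×8 = 3800 (decimal)
Compute 7274 - 3800 = 3474
3474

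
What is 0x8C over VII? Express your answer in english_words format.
Convert 0x8C (hexadecimal) → 8×16 + 12 = 140 (decimal)
Convert VII (Roman numeral) → 5 + 1 + 1 = 7 (decimal)
Compute 140 ÷ 7 = 20
Convert 20 (decimal) → twenty (English words)
twenty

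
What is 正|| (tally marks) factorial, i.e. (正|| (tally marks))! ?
Convert 正|| (tally marks) → 5 + 2 = 7 (decimal)
Compute 7! = 5040
5040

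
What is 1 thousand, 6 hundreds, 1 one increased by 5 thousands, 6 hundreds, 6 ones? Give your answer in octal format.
Convert 1 thousand, 6 hundreds, 1 one (place-value notation) → 1×1000 + 6×100 + 1 = 1601 (decimal)
Convert 5 thousands, 6 hundreds, 6 ones (place-value notation) → 5×1000 + 6×100 + 6 = 5606 (decimal)
Compute 1601 + 5606 = 7207
Convert 7207 (decimal) → 7207 = 1×4096 + 6×512 + 4×8 + 7 → 0o16047 (octal)
0o16047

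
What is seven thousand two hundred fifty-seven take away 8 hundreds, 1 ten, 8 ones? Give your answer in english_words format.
Convert seven thousand two hundred fifty-seven (English words) → 7×1000 + 2×100 + 57 = 7257 (decimal)
Convert 8 hundreds, 1 ten, 8 ones (place-value notation) → 8×100 + 1×10 + 8 = 818 (decimal)
Compute 7257 - 818 = 6439
Convert 6439 (decimal) → 6439 = 6×1000 + 4×100 + 39 → six thousand four hundred thirty-nine (English words)
six thousand four hundred thirty-nine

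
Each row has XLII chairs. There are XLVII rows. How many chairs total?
Convert XLII (Roman numeral) → 40 + 1 + 1 = 42 (decimal)
Convert XLVII (Roman numeral) → 40 + 5 + 1 + 1 = 47 (decimal)
Compute 42 × 47 = 1974
1974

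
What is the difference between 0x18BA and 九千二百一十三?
Convert 0x18BA (hexadecimal) → 1×4096 + 8×256 + 11×16 + 10 = 6330 (decimal)
Convert 九千二百一十三 (Chinese numeral) → 9×1000 + 2×100 + 1×10 + 3 = 9213 (decimal)
Difference: |6330 - 9213| = 2883
2883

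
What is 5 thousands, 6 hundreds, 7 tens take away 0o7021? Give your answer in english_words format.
Convert 5 thousands, 6 hundreds, 7 tens (place-value notation) → 5×1000 + 6×100 + 7×10 = 5670 (decimal)
Convert 0o7021 (octal) → 7×512 + 2×8 + 1 = 3601 (decimal)
Compute 5670 - 3601 = 2069
Convert 2069 (decimal) → 2069 = 2×1000 + 69 → two thousand sixty-nine (English words)
two thousand sixty-nine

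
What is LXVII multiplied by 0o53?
Convert LXVII (Roman numeral) → 50 + 10 + 5 + 1 + 1 = 67 (decimal)
Convert 0o53 (octal) → 5×8 + 3 = 43 (decimal)
Compute 67 × 43 = 2881
2881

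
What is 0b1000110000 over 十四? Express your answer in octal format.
Convert 0b1000110000 (binary) → 512 + 32 + 16 = 560 (decimal)
Convert 十四 (Chinese numeral) → 1×10 + 4 = 14 (decimal)
Compute 560 ÷ 14 = 40
Convert 40 (decimal) → 40 = 5×8 → 0o50 (octal)
0o50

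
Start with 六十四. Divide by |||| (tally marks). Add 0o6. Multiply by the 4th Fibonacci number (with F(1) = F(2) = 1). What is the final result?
Convert 六十四 (Chinese numeral) → 6×10 + 4 = 64 (decimal)
Start: 64
Convert |||| (tally marks) → 4 (decimal)
64 ÷ 4 = 16
Convert 0o6 (octal) → 6 (decimal)
16 + 6 = 22
Convert the 4th Fibonacci number (with F(1) = F(2) = 1) (Fibonacci index) → 1, 1, 2, 3 → 3 (decimal)
22 × 3 = 66
66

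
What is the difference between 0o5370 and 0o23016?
Convert 0o5370 (octal) → 5×512 + 3×64 + 7×8 = 2808 (decimal)
Convert 0o23016 (octal) → 2×4096 + 3×512 + 1×8 + 6 = 9742 (decimal)
Difference: |2808 - 9742| = 6934
6934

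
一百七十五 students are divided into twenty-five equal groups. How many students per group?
Convert 一百七十五 (Chinese numeral) → 1×100 + 7×10 + 5 = 175 (decimal)
Convert twenty-five (English words) → 25 (decimal)
Compute 175 ÷ 25 = 7
7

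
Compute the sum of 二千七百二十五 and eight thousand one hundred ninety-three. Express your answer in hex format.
Convert 二千七百二十五 (Chinese numeral) → 2×1000 + 7×100 + 2×10 + 5 = 2725 (decimal)
Convert eight thousand one hundred ninety-three (English words) → 8×1000 + 1×100 + 93 = 8193 (decimal)
Compute 2725 + 8193 = 10918
Convert 10918 (decimal) → 10918 = 2×4096 + 10×256 + 10×16 + 6 → 0x2AA6 (hexadecimal)
0x2AA6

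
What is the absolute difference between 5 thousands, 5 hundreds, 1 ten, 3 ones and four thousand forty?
Convert 5 thousands, 5 hundreds, 1 ten, 3 ones (place-value notation) → 5×1000 + 5×100 + 1×10 + 3 = 5513 (decimal)
Convert four thousand forty (English words) → 4×1000 + 40 = 4040 (decimal)
Compute |5513 - 4040| = 1473
1473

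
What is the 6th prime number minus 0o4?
The 6th prime number = 13
Convert 0o4 (octal) → 4 (decimal)
Compute 13 - 4 = 9
9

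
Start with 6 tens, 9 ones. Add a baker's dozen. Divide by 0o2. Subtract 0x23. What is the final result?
Convert 6 tens, 9 ones (place-value notation) → 6×10 + 9 = 69 (decimal)
Start: 69
Convert a baker's dozen (colloquial) → 13 (decimal)
69 + 13 = 82
Convert 0o2 (octal) → 2 (decimal)
82 ÷ 2 = 41
Convert 0x23 (hexadecimal) → 2×16 + 3 = 35 (decimal)
41 - 35 = 6
6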